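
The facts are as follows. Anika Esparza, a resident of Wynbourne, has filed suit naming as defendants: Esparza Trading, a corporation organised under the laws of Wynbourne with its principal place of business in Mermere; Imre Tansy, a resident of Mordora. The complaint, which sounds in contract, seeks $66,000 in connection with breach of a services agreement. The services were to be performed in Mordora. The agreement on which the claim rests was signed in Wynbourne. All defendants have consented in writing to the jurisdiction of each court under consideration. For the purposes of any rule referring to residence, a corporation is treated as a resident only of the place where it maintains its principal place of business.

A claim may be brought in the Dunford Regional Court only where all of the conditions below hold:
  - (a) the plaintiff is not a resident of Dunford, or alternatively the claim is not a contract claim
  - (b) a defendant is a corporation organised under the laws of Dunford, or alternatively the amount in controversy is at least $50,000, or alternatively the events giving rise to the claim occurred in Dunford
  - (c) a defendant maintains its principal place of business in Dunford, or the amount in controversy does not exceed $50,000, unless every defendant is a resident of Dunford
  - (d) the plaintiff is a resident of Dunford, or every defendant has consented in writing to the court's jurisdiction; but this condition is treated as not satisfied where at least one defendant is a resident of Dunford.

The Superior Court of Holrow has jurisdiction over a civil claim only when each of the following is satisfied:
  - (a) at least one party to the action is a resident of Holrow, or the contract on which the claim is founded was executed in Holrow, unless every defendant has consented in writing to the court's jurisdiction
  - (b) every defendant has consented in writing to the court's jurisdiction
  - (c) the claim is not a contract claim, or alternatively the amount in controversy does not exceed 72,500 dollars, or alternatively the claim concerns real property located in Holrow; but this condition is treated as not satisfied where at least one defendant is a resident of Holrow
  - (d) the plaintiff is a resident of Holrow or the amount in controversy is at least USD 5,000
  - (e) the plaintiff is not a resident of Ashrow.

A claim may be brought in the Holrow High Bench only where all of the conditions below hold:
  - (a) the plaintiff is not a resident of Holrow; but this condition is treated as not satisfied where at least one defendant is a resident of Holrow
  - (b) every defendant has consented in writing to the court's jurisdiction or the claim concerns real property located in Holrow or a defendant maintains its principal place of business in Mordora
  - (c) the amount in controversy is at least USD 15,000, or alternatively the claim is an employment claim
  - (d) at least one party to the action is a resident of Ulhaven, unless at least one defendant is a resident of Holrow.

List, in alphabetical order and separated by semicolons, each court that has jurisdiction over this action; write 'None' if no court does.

The Dunford Regional Court:
  (a) The plaintiff resides in Wynbourne, which is not Dunford, so this disjunct is met. Condition met.
  (b) The amount in controversy is $66,000, which meets the 50,000 dollars floor — that alternative is enough. Satisfied.
  (c) The corporate defendant(s) have their principal place of business in Mermere, not Dunford; the amount in controversy is $66,000, above the USD 50,000 ceiling — every alternative fails. Nor does the 'unless' clause help: the defendants reside as follows — Esparza Trading in Mermere, Imre Tansy in Mordora — not all in Dunford. Condition not met.
  (d) Every defendant has filed written consent, which satisfies one of the alternatives. The exception is not triggered, since no defendant resides in Dunford (they reside in Mermere, Mordora). Condition met.
  → At least one condition fails; no jurisdiction.
The Superior Court of Holrow:
  (a) No party resides in Holrow; the contract was executed in Wynbourne, not Holrow — none of the alternatives is met. However, every defendant has filed written consent, so the 'unless' proviso supplies this condition. Condition met.
  (b) Every defendant has filed written consent. Condition met.
  (c) The amount in controversy is 66,000 dollars, within the 72,500 dollars ceiling, so this disjunct is met. And the carve-out is inapplicable — no defendant resides in Holrow (they reside in Mermere, Mordora). Condition met.
  (d) The amount in controversy is USD 66,000, which meets the USD 5,000 floor — that alternative is enough. Satisfied.
  (e) The plaintiff resides in Wynbourne, which is not Ashrow. Satisfied.
  → All conditions met; jurisdiction exists.
The Holrow High Bench:
  (a) The plaintiff resides in Wynbourne, which is not Holrow. The exception is not triggered, since no defendant resides in Holrow (they reside in Mermere, Mordora). Satisfied.
  (b) Every defendant has filed written consent, so one alternative holds. Satisfied.
  (c) The amount in controversy is USD 66,000, which meets the USD 15,000 floor, so this disjunct is met. Condition met.
  (d) No party resides in Ulhaven. And no defendant resides in Holrow (they reside in Mermere, Mordora), so the proviso does not save it. Not satisfied.
  → No jurisdiction.

the Superior Court of Holrow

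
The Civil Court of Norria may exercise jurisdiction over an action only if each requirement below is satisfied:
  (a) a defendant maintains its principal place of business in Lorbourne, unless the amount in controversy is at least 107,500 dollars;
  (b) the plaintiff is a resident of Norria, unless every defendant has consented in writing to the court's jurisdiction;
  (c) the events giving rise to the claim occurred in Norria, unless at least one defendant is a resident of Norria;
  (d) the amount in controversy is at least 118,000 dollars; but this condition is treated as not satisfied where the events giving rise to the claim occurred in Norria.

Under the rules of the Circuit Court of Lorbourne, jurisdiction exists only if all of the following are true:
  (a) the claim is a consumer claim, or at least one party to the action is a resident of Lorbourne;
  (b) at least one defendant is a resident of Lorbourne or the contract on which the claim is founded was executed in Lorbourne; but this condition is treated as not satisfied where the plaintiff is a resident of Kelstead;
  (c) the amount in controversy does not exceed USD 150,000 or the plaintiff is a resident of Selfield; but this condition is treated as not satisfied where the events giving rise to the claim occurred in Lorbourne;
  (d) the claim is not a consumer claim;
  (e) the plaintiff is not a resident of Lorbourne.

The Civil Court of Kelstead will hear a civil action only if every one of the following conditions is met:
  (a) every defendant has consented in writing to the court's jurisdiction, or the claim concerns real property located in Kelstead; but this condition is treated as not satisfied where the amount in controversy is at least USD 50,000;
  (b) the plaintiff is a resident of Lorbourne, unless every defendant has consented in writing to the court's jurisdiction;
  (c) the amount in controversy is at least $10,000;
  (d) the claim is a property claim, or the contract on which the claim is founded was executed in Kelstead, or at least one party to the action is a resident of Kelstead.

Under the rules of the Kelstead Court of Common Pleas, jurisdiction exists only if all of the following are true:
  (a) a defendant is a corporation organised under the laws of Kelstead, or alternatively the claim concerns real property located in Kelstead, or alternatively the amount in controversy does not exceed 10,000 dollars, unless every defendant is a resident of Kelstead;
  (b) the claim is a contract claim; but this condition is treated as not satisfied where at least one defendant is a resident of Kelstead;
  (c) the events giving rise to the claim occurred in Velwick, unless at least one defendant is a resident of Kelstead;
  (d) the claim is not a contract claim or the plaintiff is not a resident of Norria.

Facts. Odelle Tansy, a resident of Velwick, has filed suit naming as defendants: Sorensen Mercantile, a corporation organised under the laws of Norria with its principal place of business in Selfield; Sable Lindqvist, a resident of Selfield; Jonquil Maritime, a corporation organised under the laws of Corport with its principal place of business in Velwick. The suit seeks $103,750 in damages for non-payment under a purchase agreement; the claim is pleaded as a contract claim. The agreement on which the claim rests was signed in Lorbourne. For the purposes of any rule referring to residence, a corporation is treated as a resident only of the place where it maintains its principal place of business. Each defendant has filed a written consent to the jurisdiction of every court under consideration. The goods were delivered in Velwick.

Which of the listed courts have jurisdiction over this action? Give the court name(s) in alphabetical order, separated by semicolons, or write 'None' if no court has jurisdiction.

The Civil Court of Norria:
  (a) The corporate defendant(s) have their principal place of business in Selfield, Velwick, not Lorbourne. And the amount in controversy is USD 103,750, below the $107,500 floor, so the proviso does not save it. Not satisfied.
  (b) The plaintiff resides in Velwick, not Norria. However, every defendant has filed written consent, so the 'unless' proviso supplies this condition. Condition met.
  (c) The operative events occurred in Velwick, not Norria. The proviso offers no rescue either, since no defendant resides in Norria (they reside in Selfield, Selfield, Velwick). Not met.
  (d) The amount in controversy is 103,750 dollars, below the $118,000 floor. Fails.
  → No jurisdiction.
The Circuit Court of Lorbourne:
  (a) The claim is a contract claim, not a consumer claim; no party resides in Lorbourne — no alternative holds. Not satisfied.
  (b) The contract was executed in Lorbourne, so this disjunct is met. The carve-out does not apply: the plaintiff resides in Velwick, not Kelstead. Satisfied.
  (c) The amount in controversy is $103,750, within the USD 150,000 ceiling — that alternative is enough. And the carve-out is inapplicable — the operative events occurred in Velwick, not Lorbourne. Condition met.
  (d) The claim is a contract claim, not a consumer claim. Satisfied.
  (e) The plaintiff resides in Velwick, which is not Lorbourne. Met.
  → No jurisdiction.
The Civil Court of Kelstead:
  (a) Every defendant has filed written consent — that alternative is enough. But the amount in controversy is 103,750 dollars, which meets the $50,000 floor, triggering the carve-out and defeating this condition. Not satisfied.
  (b) The plaintiff resides in Velwick, not Lorbourne. The proviso rescues it, though: every defendant has filed written consent. Condition met.
  (c) The amount in controversy is 103,750 dollars, which meets the $10,000 floor. Met.
  (d) The claim is a contract claim, not a property claim; the contract was executed in Lorbourne, not Kelstead; no party resides in Kelstead — no alternative holds. Not met.
  → No jurisdiction.
The Kelstead Court of Common Pleas:
  (a) The corporate defendant(s) are organised in Corport, Norria, not Kelstead; the claim does not concern real property; the amount in controversy is 103,750 dollars, above the USD 10,000 ceiling — no alternative holds. Nor does the 'unless' clause help: the defendants reside as follows — Sorensen Mercantile in Selfield, Sable Lindqvist in Selfield, Jonquil Maritime in Velwick — not all in Kelstead. Condition not met.
  (b) The claim is a contract claim. And the carve-out is inapplicable — no defendant resides in Kelstead (they reside in Selfield, Selfield, Velwick). Met.
  (c) The operative events occurred in Velwick. Condition met.
  (d) The plaintiff resides in Velwick, which is not Norria — that alternative is enough. Satisfied.
  → Not every requirement is met — no jurisdiction.

None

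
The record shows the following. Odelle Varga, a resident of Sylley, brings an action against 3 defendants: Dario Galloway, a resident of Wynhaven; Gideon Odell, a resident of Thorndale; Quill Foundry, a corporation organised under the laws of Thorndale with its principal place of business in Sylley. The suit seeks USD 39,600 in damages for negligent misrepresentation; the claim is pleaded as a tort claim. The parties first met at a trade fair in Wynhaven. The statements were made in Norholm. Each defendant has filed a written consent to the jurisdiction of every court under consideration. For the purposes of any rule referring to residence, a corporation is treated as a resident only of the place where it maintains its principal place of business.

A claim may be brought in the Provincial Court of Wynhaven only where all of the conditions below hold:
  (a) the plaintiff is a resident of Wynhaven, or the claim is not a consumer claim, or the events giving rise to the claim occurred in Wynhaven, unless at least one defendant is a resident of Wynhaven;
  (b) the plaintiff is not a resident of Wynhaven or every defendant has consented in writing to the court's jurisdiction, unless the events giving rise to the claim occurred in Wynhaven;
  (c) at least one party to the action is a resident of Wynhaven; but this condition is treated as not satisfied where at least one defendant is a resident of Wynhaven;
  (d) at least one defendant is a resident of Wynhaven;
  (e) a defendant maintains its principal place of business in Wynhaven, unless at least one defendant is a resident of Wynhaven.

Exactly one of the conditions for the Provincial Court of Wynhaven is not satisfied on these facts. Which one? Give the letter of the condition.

(c)

The Provincial Court of Wynhaven:
  (a) The claim is a tort claim, not a consumer claim, so one alternative holds. Condition met.
  (b) The plaintiff resides in Sylley, which is not Wynhaven — that alternative is enough. Condition met.
  (c) Dario Galloway resides in Wynhaven. But Dario Galloway resides in Wynhaven, triggering the carve-out and defeating this condition. Not met.
  (d) Dario Galloway resides in Wynhaven. Met.
  (e) The corporate defendant(s) have their principal place of business in Sylley, not Wynhaven. However, Dario Galloway resides in Wynhaven, so the 'unless' proviso supplies this condition. Condition met.
Only condition (c) fails.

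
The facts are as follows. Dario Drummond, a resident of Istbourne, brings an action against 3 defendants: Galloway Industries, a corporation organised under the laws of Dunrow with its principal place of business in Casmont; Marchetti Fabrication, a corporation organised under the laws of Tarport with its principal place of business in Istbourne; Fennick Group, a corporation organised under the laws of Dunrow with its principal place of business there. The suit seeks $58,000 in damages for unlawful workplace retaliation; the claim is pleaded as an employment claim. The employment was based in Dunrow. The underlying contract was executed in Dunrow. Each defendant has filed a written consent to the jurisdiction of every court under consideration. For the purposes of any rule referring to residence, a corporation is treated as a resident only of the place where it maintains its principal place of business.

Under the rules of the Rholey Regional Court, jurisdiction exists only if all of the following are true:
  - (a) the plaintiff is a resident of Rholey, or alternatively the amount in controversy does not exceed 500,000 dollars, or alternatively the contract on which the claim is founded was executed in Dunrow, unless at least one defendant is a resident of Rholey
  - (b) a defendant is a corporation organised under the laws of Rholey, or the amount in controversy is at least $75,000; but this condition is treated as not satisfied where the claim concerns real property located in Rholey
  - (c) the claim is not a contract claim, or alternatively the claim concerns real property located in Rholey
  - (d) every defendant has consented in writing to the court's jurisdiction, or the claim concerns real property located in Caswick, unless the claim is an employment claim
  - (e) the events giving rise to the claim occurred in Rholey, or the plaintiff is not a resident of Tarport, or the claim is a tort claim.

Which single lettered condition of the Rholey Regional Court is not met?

(b)

The Rholey Regional Court:
  (a) The amount in controversy is 58,000 dollars, within the USD 500,000 ceiling — that alternative is enough. Condition met.
  (b) The corporate defendant(s) are organised in Dunrow, Tarport, not Rholey; the amount in controversy is USD 58,000, below the USD 75,000 floor — no alternative holds. Not met.
  (c) The claim is an employment claim, not a contract claim, so one alternative holds. Met.
  (d) Every defendant has filed written consent, so this disjunct is met. Met.
  (e) The plaintiff resides in Istbourne, which is not Tarport — that alternative is enough. Met.
Only condition (b) fails.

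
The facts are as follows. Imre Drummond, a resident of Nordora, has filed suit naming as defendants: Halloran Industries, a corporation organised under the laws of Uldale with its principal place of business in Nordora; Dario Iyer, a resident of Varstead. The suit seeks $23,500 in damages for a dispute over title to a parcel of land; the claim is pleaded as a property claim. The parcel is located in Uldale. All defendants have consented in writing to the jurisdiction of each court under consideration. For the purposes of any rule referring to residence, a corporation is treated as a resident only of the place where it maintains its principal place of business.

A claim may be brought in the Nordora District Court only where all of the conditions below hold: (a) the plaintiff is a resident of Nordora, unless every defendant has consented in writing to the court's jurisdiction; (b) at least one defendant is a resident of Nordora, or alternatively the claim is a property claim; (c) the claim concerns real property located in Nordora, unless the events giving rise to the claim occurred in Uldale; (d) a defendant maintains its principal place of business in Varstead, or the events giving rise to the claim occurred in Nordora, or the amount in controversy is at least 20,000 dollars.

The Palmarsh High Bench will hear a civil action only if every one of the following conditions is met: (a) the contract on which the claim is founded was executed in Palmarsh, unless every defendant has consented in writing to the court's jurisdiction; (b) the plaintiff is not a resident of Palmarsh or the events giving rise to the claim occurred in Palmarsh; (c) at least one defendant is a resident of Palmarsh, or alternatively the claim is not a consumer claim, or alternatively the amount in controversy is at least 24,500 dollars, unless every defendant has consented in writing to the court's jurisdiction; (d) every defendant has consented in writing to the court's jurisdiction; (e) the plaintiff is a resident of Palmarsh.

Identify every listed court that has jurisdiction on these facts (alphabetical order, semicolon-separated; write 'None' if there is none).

The Nordora District Court:
  (a) The plaintiff resides in Nordora. Condition met.
  (b) Halloran Industries resides in Nordora, so one alternative holds. Satisfied.
  (c) The property lies in Uldale, not Nordora. The proviso rescues it, though: the operative events occurred in Uldale. Satisfied.
  (d) The amount in controversy is $23,500, which meets the 20,000 dollars floor, so this disjunct is met. Satisfied.
  → Every requirement is satisfied — jurisdiction.
The Palmarsh High Bench:
  (a) No contract (and hence no place of execution) is alleged. But every defendant has filed written consent, and the 'unless' clause therefore excuses the requirement. Met.
  (b) The plaintiff resides in Nordora, which is not Palmarsh, so one alternative holds. Met.
  (c) The claim is a property claim, not a consumer claim, which satisfies one of the alternatives. Condition met.
  (d) Every defendant has filed written consent. Met.
  (e) The plaintiff resides in Nordora, not Palmarsh. Not satisfied.
  → No jurisdiction.

the Nordora District Court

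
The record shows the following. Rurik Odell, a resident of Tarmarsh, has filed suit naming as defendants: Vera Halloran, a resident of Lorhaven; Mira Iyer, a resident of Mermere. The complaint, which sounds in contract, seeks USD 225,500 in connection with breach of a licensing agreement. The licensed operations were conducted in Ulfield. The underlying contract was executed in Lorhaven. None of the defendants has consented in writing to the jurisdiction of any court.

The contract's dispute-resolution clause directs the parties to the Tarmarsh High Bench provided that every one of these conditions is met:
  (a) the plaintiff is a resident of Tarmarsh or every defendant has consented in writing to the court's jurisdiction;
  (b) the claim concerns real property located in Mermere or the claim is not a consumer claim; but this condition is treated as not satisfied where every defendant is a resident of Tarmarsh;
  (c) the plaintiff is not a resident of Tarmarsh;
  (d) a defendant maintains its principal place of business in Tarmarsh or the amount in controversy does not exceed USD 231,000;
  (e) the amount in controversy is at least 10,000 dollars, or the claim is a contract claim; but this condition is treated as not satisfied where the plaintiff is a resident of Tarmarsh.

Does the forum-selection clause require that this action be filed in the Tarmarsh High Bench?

The Tarmarsh High Bench:
  (a) The plaintiff resides in Tarmarsh, which satisfies one of the alternatives. Condition met.
  (b) The claim is a contract claim, not a consumer claim, which satisfies one of the alternatives. The exception is not triggered, since the defendants reside as follows — Vera Halloran in Lorhaven, Mira Iyer in Mermere — not all in Tarmarsh. Satisfied.
  (c) The plaintiff resides in Tarmarsh. Condition not met.
  (d) The amount in controversy is 225,500 dollars, within the 231,000 dollars ceiling, which satisfies one of the alternatives. Satisfied.
  (e) The amount in controversy is $225,500, which meets the $10,000 floor — that alternative is enough. But the plaintiff resides in Tarmarsh, triggering the carve-out and defeating this condition. Not met.
  → Forum clause is not triggered.

No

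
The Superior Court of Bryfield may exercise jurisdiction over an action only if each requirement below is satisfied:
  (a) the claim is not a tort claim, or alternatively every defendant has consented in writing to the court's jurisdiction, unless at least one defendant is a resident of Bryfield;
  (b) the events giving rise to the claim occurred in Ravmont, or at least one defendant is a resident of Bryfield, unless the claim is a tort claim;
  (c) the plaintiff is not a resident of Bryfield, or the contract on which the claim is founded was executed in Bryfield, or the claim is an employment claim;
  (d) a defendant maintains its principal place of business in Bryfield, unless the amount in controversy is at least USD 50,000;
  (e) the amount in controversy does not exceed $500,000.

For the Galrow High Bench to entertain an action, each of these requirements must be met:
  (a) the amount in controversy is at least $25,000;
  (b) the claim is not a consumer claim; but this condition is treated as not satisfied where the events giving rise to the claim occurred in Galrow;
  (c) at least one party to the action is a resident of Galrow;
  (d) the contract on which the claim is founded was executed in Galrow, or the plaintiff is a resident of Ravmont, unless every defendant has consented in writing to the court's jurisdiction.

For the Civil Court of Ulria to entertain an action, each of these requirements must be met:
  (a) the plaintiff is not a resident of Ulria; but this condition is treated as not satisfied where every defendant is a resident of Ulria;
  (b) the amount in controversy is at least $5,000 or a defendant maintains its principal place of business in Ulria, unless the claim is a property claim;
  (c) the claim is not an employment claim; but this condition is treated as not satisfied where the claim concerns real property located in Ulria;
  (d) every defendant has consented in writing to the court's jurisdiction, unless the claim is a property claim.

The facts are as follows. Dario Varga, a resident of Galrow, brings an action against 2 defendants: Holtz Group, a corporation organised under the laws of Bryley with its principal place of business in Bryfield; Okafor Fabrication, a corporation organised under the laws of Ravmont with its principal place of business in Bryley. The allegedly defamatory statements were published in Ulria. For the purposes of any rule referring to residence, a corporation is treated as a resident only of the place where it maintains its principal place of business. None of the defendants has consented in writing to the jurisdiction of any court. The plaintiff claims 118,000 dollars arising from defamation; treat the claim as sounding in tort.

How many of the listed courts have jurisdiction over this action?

The Superior Court of Bryfield:
  (a) The claim is a tort claim; no such written consent has been filed — none of the alternatives is met. However, Holtz Group resides in Bryfield, so the 'unless' proviso supplies this condition. Met.
  (b) Holtz Group resides in Bryfield, which satisfies one of the alternatives. Met.
  (c) The plaintiff resides in Galrow, which is not Bryfield, so this disjunct is met. Met.
  (d) Holtz Group has its principal place of business in Bryfield. Satisfied.
  (e) The amount in controversy is 118,000 dollars, within the 500,000 dollars ceiling. Met.
  → Every requirement is satisfied — jurisdiction.
The Galrow High Bench:
  (a) The amount in controversy is USD 118,000, which meets the 25,000 dollars floor. Satisfied.
  (b) The claim is a tort claim, not a consumer claim. The exception is not triggered, since the operative events occurred in Ulria, not Galrow. Met.
  (c) Dario Varga resides in Galrow. Condition met.
  (d) No contract (and hence no place of execution) is alleged; the plaintiff resides in Galrow, not Ravmont — no alternative holds. Nor does the 'unless' clause help: no such written consent has been filed. Not met.
  → Not every requirement is met — no jurisdiction.
The Civil Court of Ulria:
  (a) The plaintiff resides in Galrow, which is not Ulria. And the carve-out is inapplicable — the defendants reside as follows — Holtz Group in Bryfield, Okafor Fabrication in Bryley — not all in Ulria. Condition met.
  (b) The amount in controversy is USD 118,000, which meets the $5,000 floor, so this disjunct is met. Condition met.
  (c) The claim is a tort claim, not an employment claim. The exception is not triggered, since the claim does not concern real property. Met.
  (d) No such written consent has been filed. Nor does the 'unless' clause help: the claim is a tort claim, not a property claim. Not met.
  → No jurisdiction.
Courts with jurisdiction: the Superior Court of Bryfield — 1 in total.

1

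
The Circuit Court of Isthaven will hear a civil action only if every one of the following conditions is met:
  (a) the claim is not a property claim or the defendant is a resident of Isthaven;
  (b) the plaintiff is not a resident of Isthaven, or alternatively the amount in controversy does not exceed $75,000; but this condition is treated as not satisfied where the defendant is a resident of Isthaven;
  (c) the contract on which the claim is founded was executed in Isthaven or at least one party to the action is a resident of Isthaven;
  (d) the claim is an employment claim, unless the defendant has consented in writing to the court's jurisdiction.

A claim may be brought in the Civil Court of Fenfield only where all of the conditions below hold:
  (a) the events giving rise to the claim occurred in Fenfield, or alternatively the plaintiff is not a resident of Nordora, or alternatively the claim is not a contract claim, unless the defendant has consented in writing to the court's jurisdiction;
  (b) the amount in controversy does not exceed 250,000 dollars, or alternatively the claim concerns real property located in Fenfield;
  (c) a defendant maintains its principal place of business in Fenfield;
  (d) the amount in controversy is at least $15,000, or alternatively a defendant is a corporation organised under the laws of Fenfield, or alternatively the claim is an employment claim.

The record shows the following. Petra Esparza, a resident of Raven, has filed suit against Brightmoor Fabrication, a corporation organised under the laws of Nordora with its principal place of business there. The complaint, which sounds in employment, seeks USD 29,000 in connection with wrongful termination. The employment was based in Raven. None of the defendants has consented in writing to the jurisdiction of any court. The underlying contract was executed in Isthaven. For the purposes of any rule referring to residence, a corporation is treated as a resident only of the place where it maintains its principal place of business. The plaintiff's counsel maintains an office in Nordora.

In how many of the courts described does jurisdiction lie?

The Circuit Court of Isthaven:
  (a) The claim is an employment claim, not a property claim, so this disjunct is met. Condition met.
  (b) The plaintiff resides in Raven, which is not Isthaven, which satisfies one of the alternatives. The carve-out does not apply: the defendant resides in Nordora, not Isthaven. Met.
  (c) The contract was executed in Isthaven — that alternative is enough. Condition met.
  (d) The claim is an employment claim. Condition met.
  → The court has jurisdiction.
The Civil Court of Fenfield:
  (a) The plaintiff resides in Raven, which is not Nordora — that alternative is enough. Condition met.
  (b) The amount in controversy is 29,000 dollars, within the $250,000 ceiling, which satisfies one of the alternatives. Satisfied.
  (c) The corporate defendant(s) have their principal place of business in Nordora, not Fenfield. Not satisfied.
  (d) The amount in controversy is 29,000 dollars, which meets the 15,000 dollars floor, so one alternative holds. Met.
  → Not every requirement is met — no jurisdiction.
Courts with jurisdiction: the Circuit Court of Isthaven — 1 in total.

1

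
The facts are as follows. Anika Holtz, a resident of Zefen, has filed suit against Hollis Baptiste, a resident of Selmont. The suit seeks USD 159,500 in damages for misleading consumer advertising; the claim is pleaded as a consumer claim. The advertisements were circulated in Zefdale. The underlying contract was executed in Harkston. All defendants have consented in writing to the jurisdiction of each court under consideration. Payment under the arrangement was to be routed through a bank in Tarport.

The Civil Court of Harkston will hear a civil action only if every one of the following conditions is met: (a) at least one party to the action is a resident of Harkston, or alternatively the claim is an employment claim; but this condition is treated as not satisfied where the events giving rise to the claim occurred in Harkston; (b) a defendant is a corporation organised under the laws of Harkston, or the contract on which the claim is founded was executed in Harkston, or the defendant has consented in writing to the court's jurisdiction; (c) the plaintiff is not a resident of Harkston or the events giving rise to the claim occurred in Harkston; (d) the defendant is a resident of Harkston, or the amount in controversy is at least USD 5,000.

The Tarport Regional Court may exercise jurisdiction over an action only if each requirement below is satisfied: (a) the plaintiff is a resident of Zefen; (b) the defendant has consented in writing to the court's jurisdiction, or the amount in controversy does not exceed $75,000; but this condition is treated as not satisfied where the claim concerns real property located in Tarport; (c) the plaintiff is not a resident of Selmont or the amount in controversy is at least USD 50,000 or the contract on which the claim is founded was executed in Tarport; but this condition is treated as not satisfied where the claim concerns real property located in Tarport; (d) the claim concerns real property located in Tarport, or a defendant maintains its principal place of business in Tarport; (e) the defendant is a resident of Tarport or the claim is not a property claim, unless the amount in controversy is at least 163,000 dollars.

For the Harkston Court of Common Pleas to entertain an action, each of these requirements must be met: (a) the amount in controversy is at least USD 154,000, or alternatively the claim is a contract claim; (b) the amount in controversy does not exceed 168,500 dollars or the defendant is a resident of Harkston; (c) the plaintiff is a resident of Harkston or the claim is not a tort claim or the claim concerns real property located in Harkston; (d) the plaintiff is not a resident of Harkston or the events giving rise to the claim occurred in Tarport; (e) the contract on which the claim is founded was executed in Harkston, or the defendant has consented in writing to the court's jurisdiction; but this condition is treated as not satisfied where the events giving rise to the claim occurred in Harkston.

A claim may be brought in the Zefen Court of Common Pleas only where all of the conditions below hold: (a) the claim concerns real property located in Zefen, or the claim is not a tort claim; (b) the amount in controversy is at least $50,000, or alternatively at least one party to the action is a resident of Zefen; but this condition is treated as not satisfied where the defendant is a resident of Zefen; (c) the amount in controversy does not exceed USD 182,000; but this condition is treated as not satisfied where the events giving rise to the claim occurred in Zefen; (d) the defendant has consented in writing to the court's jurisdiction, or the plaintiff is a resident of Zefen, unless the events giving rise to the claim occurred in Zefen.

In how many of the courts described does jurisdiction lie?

The Civil Court of Harkston:
  (a) No party resides in Harkston; the claim is a consumer claim, not an employment claim — no alternative holds. Not met.
  (b) The contract was executed in Harkston, so one alternative holds. Satisfied.
  (c) The plaintiff resides in Zefen, which is not Harkston, which satisfies one of the alternatives. Condition met.
  (d) The amount in controversy is USD 159,500, which meets the USD 5,000 floor, so this disjunct is met. Met.
  → No jurisdiction.
The Tarport Regional Court:
  (a) The plaintiff resides in Zefen. Satisfied.
  (b) Every defendant has filed written consent, so one alternative holds. And the carve-out is inapplicable — the claim does not concern real property. Satisfied.
  (c) The plaintiff resides in Zefen, which is not Selmont, which satisfies one of the alternatives. The carve-out does not apply: the claim does not concern real property. Met.
  (d) The claim does not concern real property; no defendant is a corporation — every alternative fails. Fails.
  (e) The claim is a consumer claim, not a property claim, which satisfies one of the alternatives. Met.
  → The court lacks jurisdiction.
The Harkston Court of Common Pleas:
  (a) The amount in controversy is $159,500, which meets the USD 154,000 floor, so one alternative holds. Satisfied.
  (b) The amount in controversy is USD 159,500, within the USD 168,500 ceiling, so this disjunct is met. Met.
  (c) The claim is a consumer claim, not a tort claim, so this disjunct is met. Satisfied.
  (d) The plaintiff resides in Zefen, which is not Harkston, which satisfies one of the alternatives. Met.
  (e) The contract was executed in Harkston, so one alternative holds. The exception is not triggered, since the operative events occurred in Zefdale, not Harkston. Condition met.
  → Every requirement is satisfied — jurisdiction.
The Zefen Court of Common Pleas:
  (a) The claim is a consumer claim, not a tort claim — that alternative is enough. Met.
  (b) The amount in controversy is 159,500 dollars, which meets the 50,000 dollars floor, so this disjunct is met. The exception is not triggered, since the defendant resides in Selmont, not Zefen. Satisfied.
  (c) The amount in controversy is 159,500 dollars, within the 182,000 dollars ceiling. And the carve-out is inapplicable — the operative events occurred in Zefdale, not Zefen. Satisfied.
  (d) Every defendant has filed written consent, so this disjunct is met. Met.
  → Every requirement is satisfied — jurisdiction.
Courts with jurisdiction: the Harkston Court of Common Pleas, the Zefen Court of Common Pleas — 2 in total.

2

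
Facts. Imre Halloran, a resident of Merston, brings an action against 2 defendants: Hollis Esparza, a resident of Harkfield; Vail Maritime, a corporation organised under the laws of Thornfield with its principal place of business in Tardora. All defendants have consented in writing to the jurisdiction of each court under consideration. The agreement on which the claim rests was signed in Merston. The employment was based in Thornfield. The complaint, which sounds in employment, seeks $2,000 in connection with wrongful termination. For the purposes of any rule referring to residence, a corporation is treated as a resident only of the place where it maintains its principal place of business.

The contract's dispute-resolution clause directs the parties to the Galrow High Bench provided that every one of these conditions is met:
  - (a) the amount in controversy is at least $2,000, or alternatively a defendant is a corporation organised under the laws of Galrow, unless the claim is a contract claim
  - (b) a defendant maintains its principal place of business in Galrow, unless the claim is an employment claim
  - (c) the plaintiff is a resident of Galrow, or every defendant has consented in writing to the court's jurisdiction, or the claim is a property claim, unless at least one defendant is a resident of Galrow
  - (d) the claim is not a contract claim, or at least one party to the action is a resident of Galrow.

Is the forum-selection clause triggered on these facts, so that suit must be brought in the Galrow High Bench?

The Galrow High Bench:
  (a) The amount in controversy is $2,000, which meets the 2,000 dollars floor, so one alternative holds. Condition met.
  (b) The corporate defendant(s) have their principal place of business in Tardora, not Galrow. But the claim is an employment claim, and the 'unless' clause therefore excuses the requirement. Met.
  (c) Every defendant has filed written consent, so one alternative holds. Condition met.
  (d) The claim is an employment claim, not a contract claim, so this disjunct is met. Met.
  → The clause applies.

Yes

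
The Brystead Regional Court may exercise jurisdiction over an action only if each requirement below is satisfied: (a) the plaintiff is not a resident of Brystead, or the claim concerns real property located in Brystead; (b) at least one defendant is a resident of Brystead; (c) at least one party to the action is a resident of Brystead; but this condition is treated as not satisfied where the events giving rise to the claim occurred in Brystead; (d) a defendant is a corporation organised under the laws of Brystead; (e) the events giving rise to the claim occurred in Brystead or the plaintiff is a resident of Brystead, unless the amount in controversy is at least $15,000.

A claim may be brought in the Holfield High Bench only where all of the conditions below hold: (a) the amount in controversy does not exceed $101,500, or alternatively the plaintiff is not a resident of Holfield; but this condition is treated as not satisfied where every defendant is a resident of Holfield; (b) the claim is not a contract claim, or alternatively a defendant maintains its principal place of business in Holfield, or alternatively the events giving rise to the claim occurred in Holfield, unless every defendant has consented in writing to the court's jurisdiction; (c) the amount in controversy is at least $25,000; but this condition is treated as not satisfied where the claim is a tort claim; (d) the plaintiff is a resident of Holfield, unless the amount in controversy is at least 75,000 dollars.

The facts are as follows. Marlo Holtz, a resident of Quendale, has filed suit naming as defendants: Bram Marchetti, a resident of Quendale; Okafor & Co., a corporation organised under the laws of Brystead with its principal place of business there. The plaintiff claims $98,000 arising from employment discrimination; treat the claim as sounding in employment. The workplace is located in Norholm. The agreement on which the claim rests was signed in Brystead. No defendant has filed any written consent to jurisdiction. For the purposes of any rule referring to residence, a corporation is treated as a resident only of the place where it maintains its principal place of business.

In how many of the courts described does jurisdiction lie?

2

The Brystead Regional Court:
  (a) The plaintiff resides in Quendale, which is not Brystead, so this disjunct is met. Condition met.
  (b) Okafor & Co. resides in Brystead. Satisfied.
  (c) Okafor & Co. resides in Brystead. And the carve-out is inapplicable — the operative events occurred in Norholm, not Brystead. Satisfied.
  (d) Okafor & Co. is organised under the laws of Brystead. Satisfied.
  (e) The operative events occurred in Norholm, not Brystead; the plaintiff resides in Quendale, not Brystead — no alternative holds. The proviso rescues it, though: the amount in controversy is 98,000 dollars, which meets the $15,000 floor. Condition met.
  → All conditions met; jurisdiction exists.
The Holfield High Bench:
  (a) The amount in controversy is $98,000, within the 101,500 dollars ceiling — that alternative is enough. The exception is not triggered, since the defendants reside as follows — Bram Marchetti in Quendale, Okafor & Co. in Brystead — not all in Holfield. Met.
  (b) The claim is an employment claim, not a contract claim, so one alternative holds. Condition met.
  (c) The amount in controversy is USD 98,000, which meets the 25,000 dollars floor. The carve-out does not apply: the claim is an employment claim, not a tort claim. Satisfied.
  (d) The plaintiff resides in Quendale, not Holfield. However, the amount in controversy is 98,000 dollars, which meets the USD 75,000 floor, so the 'unless' proviso supplies this condition. Met.
  → The court has jurisdiction.
Courts with jurisdiction: the Brystead Regional Court, the Holfield High Bench — 2 in total.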